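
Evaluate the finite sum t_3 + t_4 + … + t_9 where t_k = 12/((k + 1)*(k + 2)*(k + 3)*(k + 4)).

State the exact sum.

Compute t_(k+1)/t_k: get (k + 1)/(k + 5).
So A=k + 1 and B=k + 5, with C=1.
Set up (k + 1)·f(k+1) − (k + 4)·f(k) − (1) = 0.
deg f ≤ 3 (via 1,1,0).
Solving with deg f ≤ 3: f(k) = k*(k**2 + 6*k + 11)/18.
So s_k = (B(k−1)f/C)·t_k = (k*(k + 4)*(k**2 + 6*k + 11)/18)·t_k = 2*k*(k**2 + 6*k + 11)/(3*(k + 1)*(k + 2)*(k + 3)).
Check: Δs_k = 12/(k**4 + 10*k**3 + 35*k**2 + 50*k + 24). ✓
Sum = s_(10) − s_(3); s_(10) = 95/143, s_(3) = 19/30 ⇒ 133/4290.

Σ = 133/4290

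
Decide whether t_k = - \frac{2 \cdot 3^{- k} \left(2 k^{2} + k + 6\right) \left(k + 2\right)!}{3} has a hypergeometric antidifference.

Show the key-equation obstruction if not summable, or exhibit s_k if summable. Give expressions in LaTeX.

Yes. s_k = - 2 \cdot 3^{- k} \left(2 k - 1\right) \left(k + 2\right)!.

The ratio is (k + 3)*(k + 2*(k + 1)**2 + 7)/(3*(2*k**2 + k + 6)).
Factor: A=k/3 + 1; B=1; C=k**2 + k/2 + 3.
Set up (k/3 + 1)·f(k+1) − (1)·f(k) − (k**2 + k/2 + 3) = 0.
d = 1 from the (1,0,2) case.
Solve for f: f(k) = 3*(2*k - 1)/2 (degree 1 ≤ 1).
Get s_k = R·t_k = -2*(2*k - 1)*factorial(k + 2)/3**k with R(k) = B(k−1)f(k)/C(k) = 3*(2*k - 1)/(2*k**2 + k + 6).
Check: Δs_k = -2*(2*k**2 + k + 6)*factorial(k + 2)/(3*3**k). ✓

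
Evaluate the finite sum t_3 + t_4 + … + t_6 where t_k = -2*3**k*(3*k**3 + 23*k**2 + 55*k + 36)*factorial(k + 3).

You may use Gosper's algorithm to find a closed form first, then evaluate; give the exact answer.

Ratio r(k) = 3*(3*k**4 + 44*k**3 + 238*k**2 + 557*k + 468)/(3*k**3 + 23*k**2 + 55*k + 36).
So A=3*k + 12 and B=1, with C=k**3 + 23*k**2/3 + 55*k/3 + 12.
Key eq: (3*k + 12)·f(k+1) = (1)·f(k) + (k**3 + 23*k**2/3 + 55*k/3 + 12).
From deg A=1, deg B=0, deg C=3: d=2.
Coefficient equations give f(k) = k*(k + 2)/3.
Then R = B(k−1)f/C = k*(k + 2)/(3*k**3 + 23*k**2 + 55*k + 36), so s_k = R(k)·t_k = -2*3**k*k*(k + 2)*factorial(k + 3).
Check: Δs_k = -2*3**k*(3*k**3 + 23*k**2 + 55*k + 36)*factorial(k + 3). ✓
Σ_(k=3)^(6) t_k = s_(7) − s_(3) = -999959385600 − (-583200) = -999958802400.

Σ = -999958802400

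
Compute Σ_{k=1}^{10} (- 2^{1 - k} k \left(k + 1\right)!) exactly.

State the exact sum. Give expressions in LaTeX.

Compute t_(k+1)/t_k: get (k + 1)*(k + 2)/(2*k).
Take A(k)=k/2 + 1, B(k)=1, C(k)=k.
f must satisfy (k/2 + 1)·f(k+1) − (1)·f(k) = k.
deg f ≤ 0 (via 1,0,1).
Solve for f: f(k) = 2 (degree 0 ≤ 0).
Get s_k = R·t_k = -2**(2 - k)*factorial(k + 1) with R(k) = B(k−1)f(k)/C(k) = 2/k.
s_(k+1) − s_k = -2**(1 - k)*k*factorial(k + 1) = t_k.
Sum = s_(11) − s_(1); s_(11) = -935550, s_(1) = -4 ⇒ -935546.

Σ = -935546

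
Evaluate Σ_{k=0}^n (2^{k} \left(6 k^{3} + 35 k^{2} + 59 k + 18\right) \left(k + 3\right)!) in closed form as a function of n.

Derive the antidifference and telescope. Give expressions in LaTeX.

S(n) = 6 \cdot 2^{n} n^{2} \left(n + 4\right)! + 14 \cdot 2^{n} n \left(n + 4\right)! + 4 \cdot 2^{n} \left(n + 4\right)! + 12

Compute t_(k+1)/t_k: get 2*(6*k**4 + 77*k**3 + 359*k**2 + 706*k + 472)/(6*k**3 + 35*k**2 + 59*k + 18).
Normal form (A,B,C) = (2*k + 8, 1, k**3 + 35*k**2/6 + 59*k/6 + 3).
f must satisfy (2*k + 8)·f(k+1) − (1)·f(k) = k**3 + 35*k**2/6 + 59*k/6 + 3.
Bound: deg f ≤ 2.
Match coefficients ⇒ f(k) = (k + 1)*(3*k - 2)/6.
Get s_k = R·t_k = 2**k*(k + 1)*(3*k - 2)*factorial(k + 3) with R(k) = B(k−1)f(k)/C(k) = (k + 1)*(3*k - 2)/(6*k**3 + 35*k**2 + 59*k + 18).
Verify: 2**k*(6*k**3 + 35*k**2 + 59*k + 18)*factorial(k + 3) matches t_k.
s_(n+1) = 2**(n + 1)*(n + 2)*(3*n + 1)*factorial(n + 4) and s_(0) = -12, so S(n) = 6*2**n*n**2*factorial(n + 4) + 14*2**n*n*factorial(n + 4) + 4*2**n*factorial(n + 4) + 12.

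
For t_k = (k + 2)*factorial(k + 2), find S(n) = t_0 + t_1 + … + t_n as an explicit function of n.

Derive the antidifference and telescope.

S(n) = factorial(n + 3) - 2

r(k) = (k + 3)**2/(k + 2) after simplifying.
Factor: A=k + 3; B=1; C=k + 2.
Set up (k + 3)·f(k+1) − (1)·f(k) − (k + 2) = 0.
From deg A=1, deg B=0, deg C=1: d=0.
Coefficient equations give f(k) = 1.
Get s_k = R·t_k = factorial(k + 2) with R(k) = B(k−1)f(k)/C(k) = 1/(k + 2).
s_(k+1) − s_k = (k + 2)*factorial(k + 2) = t_k.
Evaluate: s_(n+1) = factorial(n + 3); subtract s_(0) = 2 ⇒ S(n) = factorial(n + 3) - 2.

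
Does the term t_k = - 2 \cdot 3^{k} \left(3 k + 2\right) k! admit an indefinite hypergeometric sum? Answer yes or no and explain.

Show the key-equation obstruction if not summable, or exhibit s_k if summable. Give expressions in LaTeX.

Yes. s_k = - 2 \cdot 3^{k} k!.

Ratio r(k) = 3*(k + 1)*(3*k + 5)/(3*k + 2).
So A=3*k + 3 and B=1, with C=k + 2/3.
Solve (3*k + 3)·f(k+1) − (1)·f(k) = k + 2/3.
From deg A=1, deg B=0, deg C=1: d=0.
A polynomial solution: f(k) = 1/3.
R(k) = B(k−1)·f(k)/C(k) = 1/(3*k + 2); s_k = R·t_k = -2*3**k*factorial(k).
s_(k+1) − s_k = -2*3**k*(3*k + 2)*factorial(k) = t_k.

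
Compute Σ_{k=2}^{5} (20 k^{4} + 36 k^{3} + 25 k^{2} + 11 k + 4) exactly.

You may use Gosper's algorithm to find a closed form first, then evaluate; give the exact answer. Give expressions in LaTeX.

Σ = 29144

r(k) = (20*k**4 + 116*k**3 + 253*k**2 + 249*k + 96)/(20*k**4 + 36*k**3 + 25*k**2 + 11*k + 4) after simplifying.
A = 1, B = 1, C = k**4 + 9*k**3/5 + 5*k**2/4 + 11*k/20 + 1/5.
Solve (1)·f(k+1) − (1)·f(k) = k**4 + 9*k**3/5 + 5*k**2/4 + 11*k/20 + 1/5.
deg f ≤ 5 (via 0,0,4).
A polynomial solution: f(k) = k*(4*k**4 - k**3 - 3*k**2 + 2*k + 2)/20.
Certificate R = B(k−1)f/C = k*(4*k**4 - k**3 - 3*k**2 + 2*k + 2)/(20*k**4 + 36*k**3 + 25*k**2 + 11*k + 4) gives s_k = k*(4*k**4 - k**3 - 3*k**2 + 2*k + 2).
Verify: 20*k**4 + 36*k**3 + 25*k**2 + 11*k + 4 matches t_k.
Sum = s_(6) − s_(2); s_(6) = 29244, s_(2) = 100 ⇒ 29144.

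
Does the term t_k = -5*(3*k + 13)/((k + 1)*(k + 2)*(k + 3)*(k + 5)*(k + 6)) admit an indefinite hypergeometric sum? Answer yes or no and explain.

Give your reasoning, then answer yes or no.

Yes. s_k = k*(-k**2 - 8*k - 17)/(2*(k**3 + 8*k**2 + 17*k + 10)).

Compute t_(k+1)/t_k: get (k + 1)*(k + 5)*(3*k + 16)/((k + 4)*(k + 7)*(3*k + 13)).
Factor: A=k + 1; B=k + 7; C=k**2 + 25*k/3 + 52/3.
Need (k + 1)·f(k+1) − (k + 6)·f(k) = k**2 + 25*k/3 + 52/3.
From deg A=1, deg B=1, deg C=2: d=5.
Coefficient equations give f(k) = k*(k + 3)*(k + 4)*(k**2 + 8*k + 17)/30.
So s_k = (B(k−1)f/C)·t_k = (k*(k + 3)*(k + 6)*(k**2 + 8*k + 17)/(10*(3*k + 13)))·t_k = k*(-k**2 - 8*k - 17)/(2*(k**3 + 8*k**2 + 17*k + 10)).
s_(k+1) − s_k = 5*(-3*k - 13)/(k**5 + 17*k**4 + 107*k**3 + 307*k**2 + 396*k + 180) = t_k.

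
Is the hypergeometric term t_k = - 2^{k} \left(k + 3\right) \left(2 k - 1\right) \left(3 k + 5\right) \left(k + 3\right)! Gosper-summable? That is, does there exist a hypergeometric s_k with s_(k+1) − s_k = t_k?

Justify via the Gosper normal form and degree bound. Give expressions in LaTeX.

Yes. s_k = 2^{k} \left(- 3 k^{2} + 4 k + 1\right) \left(k + 3\right)!.

t_(k+1)/t_k = 2*(k + 4)**2*(2*k + 1)*(3*k + 8)/((k + 3)*(2*k - 1)*(3*k + 5)).
Gosper form: A/B · C(k+1)/C(k) with A=2*k + 8, B=1, C=k**3 + 25*k**2/6 + 8*k/3 - 5/2.
f must satisfy (2*k + 8)·f(k+1) − (1)·f(k) = k**3 + 25*k**2/6 + 8*k/3 - 5/2.
d = 2 from the (1,0,3) case.
Match coefficients ⇒ f(k) = (3*k**2 - 4*k - 1)/6.
Certificate R = B(k−1)f/C = (3*k**2 - 4*k - 1)/((k + 3)*(2*k - 1)*(3*k + 5)) gives s_k = 2**k*(-3*k**2 + 4*k + 1)*factorial(k + 3).
Verify: -2**k*(k + 3)*(2*k - 1)*(3*k + 5)*factorial(k + 3) matches t_k.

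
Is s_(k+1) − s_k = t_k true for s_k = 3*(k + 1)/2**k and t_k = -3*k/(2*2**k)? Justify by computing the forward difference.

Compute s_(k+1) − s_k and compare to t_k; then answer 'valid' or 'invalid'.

valid; difference matches t_k

s_(k+1) = 3*(k + 2)/(2*2**k)
s_(k+1) − s_k = -3*k/(2*2**k)
(s_(k+1) − s_k) − t_k = 0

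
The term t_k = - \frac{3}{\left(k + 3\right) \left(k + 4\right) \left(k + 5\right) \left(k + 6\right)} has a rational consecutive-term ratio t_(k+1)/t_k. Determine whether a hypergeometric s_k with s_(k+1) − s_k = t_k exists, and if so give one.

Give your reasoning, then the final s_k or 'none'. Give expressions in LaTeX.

r(k) = (k + 3)/(k + 7) after simplifying.
A = k + 3, B = k + 7, C = 1.
Solve (k + 3)·f(k+1) − (k + 6)·f(k) = 1.
Degrees (1,1,0) ⇒ d ≤ 3.
Match coefficients ⇒ f(k) = k*(k**2 + 12*k + 47)/180.
Then R = B(k−1)f/C = k*(k + 6)*(k**2 + 12*k + 47)/180, so s_k = R(k)·t_k = k*(-k**2 - 12*k - 47)/(60*(k + 3)*(k + 4)*(k + 5)).
s_(k+1) − s_k = -3/(k**4 + 18*k**3 + 119*k**2 + 342*k + 360) = t_k.

s_k = \frac{k \left(- k^{2} - 12 k - 47\right)}{60 \left(k + 3\right) \left(k + 4\right) \left(k + 5\right)}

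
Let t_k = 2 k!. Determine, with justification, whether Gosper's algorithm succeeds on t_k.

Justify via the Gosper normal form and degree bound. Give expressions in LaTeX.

No — negative degree bound, so no certificate f.

The ratio is k + 1.
Normal form (A,B,C) = (k + 1, 1, 1).
Key eq: (k + 1)·f(k+1) = (1)·f(k) + (1).
Degrees (1,0,0) ⇒ d ≤ -1.
Negative degree bound (-1): no f exists, t_k not Gosper-summable.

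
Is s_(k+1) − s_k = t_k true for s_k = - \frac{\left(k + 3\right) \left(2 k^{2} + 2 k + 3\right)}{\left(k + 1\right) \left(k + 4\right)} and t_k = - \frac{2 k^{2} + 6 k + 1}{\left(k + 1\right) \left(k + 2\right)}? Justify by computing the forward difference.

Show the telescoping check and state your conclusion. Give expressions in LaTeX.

s_(k+1) = -(k + 4)*(2*k + 2*(k + 1)**2 + 5)/((k + 2)*(k + 5))
s_(k+1) − s_k = (-2*k**4 - 24*k**3 - 87*k**2 - 111*k - 22)/(k**4 + 12*k**3 + 49*k**2 + 78*k + 40)
(s_(k+1) − s_k) − t_k = 2*(4*k**2 + 9*k - 1)/(k**4 + 12*k**3 + 49*k**2 + 78*k + 40)

Invalid: residual \frac{2 \left(4 k^{2} + 9 k - 1\right)}{k^{4} + 12 k^{3} + 49 k^{2} + 78 k + 40} ≠ 0.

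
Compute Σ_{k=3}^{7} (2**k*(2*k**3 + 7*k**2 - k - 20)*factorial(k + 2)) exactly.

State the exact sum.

Compute t_(k+1)/t_k: get 2*(2*k**4 + 19*k**3 + 58*k**2 + 45*k - 36)/(2*k**3 + 7*k**2 - k - 20).
Gosper form: A/B · C(k+1)/C(k) with A=2*k + 6, B=1, C=k**3 + 7*k**2/2 - k/2 - 10.
f must satisfy (2*k + 6)·f(k+1) − (1)·f(k) = k**3 + 7*k**2/2 - k/2 - 10.
Bound: deg f ≤ 2.
Coefficient equations give f(k) = (k**2 - k - 4)/2.
So s_k = (B(k−1)f/C)·t_k = ((k**2 - k - 4)/(2*k**3 + 7*k**2 - k - 20))·t_k = 2**k*(k**2 - k - 4)*factorial(k + 2).
s_(k+1) − s_k = 2**k*(2*k**3 + 7*k**2 - k - 20)*factorial(k + 2) = t_k.
Sum = s_(8) − s_(3); s_(8) = 48306585600, s_(3) = 1920 ⇒ 48306583680.

Σ = 48306583680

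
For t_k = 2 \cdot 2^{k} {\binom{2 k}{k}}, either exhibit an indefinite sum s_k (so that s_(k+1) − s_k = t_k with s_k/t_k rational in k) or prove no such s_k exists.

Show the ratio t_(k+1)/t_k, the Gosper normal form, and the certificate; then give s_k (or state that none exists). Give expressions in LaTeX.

not Gosper-summable; s_k does not exist

r(k) = 4*(2*k + 1)/(k + 1) after simplifying.
A = 8*k + 4, B = k + 1, C = 1.
Solve (8*k + 4)·f(k+1) − (k)·f(k) = 1.
deg f ≤ -1 (via 1,1,0).
deg f ≤ -1 is impossible — no certificate.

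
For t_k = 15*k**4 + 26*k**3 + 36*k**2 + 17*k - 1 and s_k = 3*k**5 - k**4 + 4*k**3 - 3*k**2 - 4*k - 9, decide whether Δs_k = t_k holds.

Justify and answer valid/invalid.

s_(k+1) = 3*k**5 + 14*k**4 + 30*k**3 + 33*k**2 + 13*k - 10
s_(k+1) − s_k = 15*k**4 + 26*k**3 + 36*k**2 + 17*k - 1
(s_(k+1) − s_k) − t_k = 0

Valid — Δs_k = t_k.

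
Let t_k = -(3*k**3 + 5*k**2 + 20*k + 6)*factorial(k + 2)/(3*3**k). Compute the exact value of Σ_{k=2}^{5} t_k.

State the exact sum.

Σ = -151600/27

Step 1: r(k) = (3*k**4 + 23*k**3 + 81*k**2 + 151*k + 102)/(3*(3*k**3 + 5*k**2 + 20*k + 6)).
Normal form (A,B,C) = (k/3 + 1, 1, k**3 + 5*k**2/3 + 20*k/3 + 2).
Set up (k/3 + 1)·f(k+1) − (1)·f(k) − (k**3 + 5*k**2/3 + 20*k/3 + 2) = 0.
d = 2 from the (1,0,3) case.
Solving with deg f ≤ 2: f(k) = k*(3*k - 1).
Certificate R = B(k−1)f/C = 3*k*(3*k - 1)/(3*k**3 + 5*k**2 + 20*k + 6) gives s_k = -k*(3*k - 1)*factorial(k + 2)/3**k.
Δs = -(3*k**3 + 5*k**2 + 20*k + 6)*factorial(k + 2)/(3*3**k), as required.
Sum = s_(6) − s_(2); s_(6) = -152320/27, s_(2) = -80/3 ⇒ -151600/27.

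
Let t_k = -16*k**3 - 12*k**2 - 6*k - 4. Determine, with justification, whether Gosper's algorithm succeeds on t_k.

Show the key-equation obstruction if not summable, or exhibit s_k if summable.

The ratio is (8*k**3 + 30*k**2 + 39*k + 19)/(8*k**3 + 6*k**2 + 3*k + 2).
Factor: A=1; B=1; C=k**3 + 3*k**2/4 + 3*k/8 + 1/4.
f must satisfy (1)·f(k+1) − (1)·f(k) = k**3 + 3*k**2/4 + 3*k/8 + 1/4.
d = 4 from the (0,0,3) case.
Match coefficients ⇒ f(k) = k*(4*k**3 - 4*k**2 + k + 3)/16.
Get s_k = R·t_k = k*(-4*k**3 + 4*k**2 - k - 3) with R(k) = B(k−1)f(k)/C(k) = k*(4*k**3 - 4*k**2 + k + 3)/(2*(8*k**3 + 6*k**2 + 3*k + 2)).
s_(k+1) − s_k = -16*k**3 - 12*k**2 - 6*k - 4 = t_k.

Yes. s_k = k*(-4*k**3 + 4*k**2 - k - 3).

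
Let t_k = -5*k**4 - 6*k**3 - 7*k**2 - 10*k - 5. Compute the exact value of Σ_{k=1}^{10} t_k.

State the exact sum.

Step 1: r(k) = (5*k**4 + 26*k**3 + 55*k**2 + 62*k + 33)/(5*k**4 + 6*k**3 + 7*k**2 + 10*k + 5).
A = 1, B = 1, C = k**4 + 6*k**3/5 + 7*k**2/5 + 2*k + 1.
f must satisfy (1)·f(k+1) − (1)·f(k) = k**4 + 6*k**3/5 + 7*k**2/5 + 2*k + 1.
From deg A=0, deg B=0, deg C=4: d=5.
Solving with deg f ≤ 5: f(k) = k*(k**4 - k**3 + k**2 + 3*k + 1)/5.
Then R = B(k−1)f/C = k*(k**4 - k**3 + k**2 + 3*k + 1)/(5*k**4 + 6*k**3 + 7*k**2 + 10*k + 5), so s_k = R(k)·t_k = k*(-k**4 + k**3 - k**2 - 3*k - 1).
Δs = -5*k**4 - 6*k**3 - 7*k**2 - 10*k - 5, as required.
Σ_(k=1)^(10) t_k = s_(11) − s_(1) = -148115 − (-5) = -148110.

Σ = -148110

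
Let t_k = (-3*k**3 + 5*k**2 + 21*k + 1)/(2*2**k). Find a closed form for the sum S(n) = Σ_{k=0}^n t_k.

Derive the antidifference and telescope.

Ratio r(k) = (3*k**3 + 4*k**2 - 22*k - 24)/(2*(3*k**3 - 5*k**2 - 21*k - 1)).
Factor: A=1/2; B=1; C=k**3 - 5*k**2/3 - 7*k - 1/3.
Key eq: (1/2)·f(k+1) = (1)·f(k) + (k**3 - 5*k**2/3 - 7*k - 1/3).
Bound: deg f ≤ 3.
A polynomial solution: f(k) = -2*(3*k**3 + 4*k**2 - 4*k + 2)/3.
Get s_k = R·t_k = (3*k**3 + 4*k**2 - 4*k + 2)/2**k with R(k) = B(k−1)f(k)/C(k) = -2*(3*k**3 + 4*k**2 - 4*k + 2)/(3*k**3 - 5*k**2 - 21*k - 1).
Check: Δs_k = (-3*k**3 + 5*k**2 + 21*k + 1)/(2*2**k). ✓
s_(n+1) = 2**(-n - 1)*(3*n**3 + 13*n**2 + 13*n + 5) and s_(0) = 2, so S(n) = 2**(-n - 1)*(-2**(n + 2) + 3*n**3 + 13*n**2 + 13*n + 5).

S(n) = 2**(-n - 1)*(-2**(n + 2) + 3*n**3 + 13*n**2 + 13*n + 5)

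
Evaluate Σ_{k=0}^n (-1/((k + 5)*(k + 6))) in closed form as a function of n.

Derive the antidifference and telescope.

The ratio is (k + 5)/(k + 7).
So A=k + 5 and B=k + 7, with C=1.
Need (k + 5)·f(k+1) − (k + 6)·f(k) = 1.
Degrees (1,1,0) ⇒ d ≤ 1.
Solving with deg f ≤ 1: f(k) = k/5.
Then R = B(k−1)f/C = k*(k + 6)/5, so s_k = R(k)·t_k = -k/(5*k + 25).
Verify: -1/(k**2 + 11*k + 30) matches t_k.
Σ_(k=0)^n t_k = s_(n+1) − s_(0) = ((-n - 1)/(5*(n + 6))) − (0), i.e. (-n - 1)/(5*(n + 6)).

S(n) = (-n - 1)/(5*(n + 6))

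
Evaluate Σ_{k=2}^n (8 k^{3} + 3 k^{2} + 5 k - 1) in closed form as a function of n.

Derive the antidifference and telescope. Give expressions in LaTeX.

Ratio r(k) = (8*k**3 + 27*k**2 + 35*k + 15)/(8*k**3 + 3*k**2 + 5*k - 1).
Gosper form: A/B · C(k+1)/C(k) with A=1, B=1, C=k**3 + 3*k**2/8 + 5*k/8 - 1/8.
f must satisfy (1)·f(k+1) − (1)·f(k) = k**3 + 3*k**2/8 + 5*k/8 - 1/8.
d = 4 from the (0,0,3) case.
Solving with deg f ≤ 4: f(k) = k*(2*k**3 - 3*k**2 + 3*k - 3)/8.
Get s_k = R·t_k = k*(2*k**3 - 3*k**2 + 3*k - 3) with R(k) = B(k−1)f(k)/C(k) = k*(2*k**3 - 3*k**2 + 3*k - 3)/(8*k**3 + 3*k**2 + 5*k - 1).
Check: Δs_k = 8*k**3 + 3*k**2 + 5*k - 1. ✓
Evaluate: s_(n+1) = 2*n**4 + 5*n**3 + 6*n**2 + 2*n - 1; subtract s_(2) = 14 ⇒ S(n) = 2*n**4 + 5*n**3 + 6*n**2 + 2*n - 15.

S(n) = 2 n^{4} + 5 n^{3} + 6 n^{2} + 2 n - 15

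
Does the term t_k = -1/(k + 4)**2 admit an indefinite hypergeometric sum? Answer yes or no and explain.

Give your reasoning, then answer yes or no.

r(k) = (k + 4)**2/(k + 5)**2 after simplifying.
So A=k**2 + 8*k + 16 and B=k**2 + 10*k + 25, with C=1.
f must satisfy (k**2 + 8*k + 16)·f(k+1) − (k**2 + 8*k + 16)·f(k) = 1.
d = 0 from the (2,2,0) case.
Write f(k) = c0. Then LHS − RHS = -1, requiring -1 = 0: contradictory. No certificate.

No — the linear system for f has no solution.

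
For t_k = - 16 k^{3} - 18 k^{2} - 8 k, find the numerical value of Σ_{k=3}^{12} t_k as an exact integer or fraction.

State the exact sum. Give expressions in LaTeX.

Ratio r(k) = (8*k**3 + 33*k**2 + 46*k + 21)/(k*(8*k**2 + 9*k + 4)).
A = 1, B = 1, C = k**3 + 9*k**2/8 + k/2.
Key eq: (1)·f(k+1) = (1)·f(k) + (k**3 + 9*k**2/8 + k/2).
d = 4 from the (0,0,3) case.
Solving with deg f ≤ 4: f(k) = k*(k - 1)*(4*k**2 + 2*k + 1)/16.
R(k) = B(k−1)·f(k)/C(k) = (k - 1)*(4*k**2 + 2*k + 1)/(2*(8*k**2 + 9*k + 4)); s_k = R·t_k = k*(-4*k**3 + 2*k**2 + k + 1).
Δs = 2*k*(-8*k**2 - 9*k - 4), as required.
Evaluate s at k=13 and k=3: -109668 and -258; difference -109410.

Σ = -109410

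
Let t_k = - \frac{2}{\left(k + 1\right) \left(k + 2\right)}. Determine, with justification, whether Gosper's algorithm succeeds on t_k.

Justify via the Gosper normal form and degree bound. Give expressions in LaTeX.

Yes. s_k = - \frac{2 k}{k + 1}.

r(k) = (k + 1)/(k + 3) after simplifying.
Normal form (A,B,C) = (k + 1, k + 3, 1).
Solve (k + 1)·f(k+1) − (k + 2)·f(k) = 1.
deg f ≤ 1 (via 1,1,0).
Solving with deg f ≤ 1: f(k) = k.
Then R = B(k−1)f/C = k*(k + 2), so s_k = R(k)·t_k = -2*k/(k + 1).
Verify: -2/(k**2 + 3*k + 2) matches t_k.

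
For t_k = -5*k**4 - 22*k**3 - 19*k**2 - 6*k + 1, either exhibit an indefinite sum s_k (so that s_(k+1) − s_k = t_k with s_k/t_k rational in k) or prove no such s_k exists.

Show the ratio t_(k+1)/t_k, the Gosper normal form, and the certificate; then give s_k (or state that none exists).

s_k = k*(-k**4 - 3*k**3 + 3*k**2 + k + 1)

Step 1: r(k) = (5*k**4 + 42*k**3 + 115*k**2 + 130*k + 51)/(5*k**4 + 22*k**3 + 19*k**2 + 6*k - 1).
So A=1 and B=1, with C=k**4 + 22*k**3/5 + 19*k**2/5 + 6*k/5 - 1/5.
Key eq: (1)·f(k+1) = (1)·f(k) + (k**4 + 22*k**3/5 + 19*k**2/5 + 6*k/5 - 1/5).
d = 5 from the (0,0,4) case.
Solving with deg f ≤ 5: f(k) = k*(k**4 + 3*k**3 - 3*k**2 - k - 1)/5.
R(k) = B(k−1)·f(k)/C(k) = k*(k**4 + 3*k**3 - 3*k**2 - k - 1)/(5*k**4 + 22*k**3 + 19*k**2 + 6*k - 1); s_k = R·t_k = k*(-k**4 - 3*k**3 + 3*k**2 + k + 1).
Check: Δs_k = -5*k**4 - 22*k**3 - 19*k**2 - 6*k + 1. ✓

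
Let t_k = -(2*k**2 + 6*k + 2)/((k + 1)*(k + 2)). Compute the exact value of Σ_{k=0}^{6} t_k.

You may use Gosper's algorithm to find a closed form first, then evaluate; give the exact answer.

Σ = -49/4

The ratio is (k + 1)*(3*k + (k + 1)**2 + 4)/((k + 3)*(k**2 + 3*k + 1)).
Normal form (A,B,C) = (k + 1, k + 3, k**2 + 3*k + 1).
Set up (k + 1)·f(k+1) − (k + 2)·f(k) − (k**2 + 3*k + 1) = 0.
Bound: deg f ≤ 2.
Coefficient equations give f(k) = k**2.
Certificate R = B(k−1)f/C = k**2*(k + 2)/(k**2 + 3*k + 1) gives s_k = -2*k**2/(k + 1).
Check: Δs_k = 2*(-k**2 - 3*k - 1)/(k**2 + 3*k + 2). ✓
Evaluate s at k=7 and k=0: -49/4 and 0; difference -49/4.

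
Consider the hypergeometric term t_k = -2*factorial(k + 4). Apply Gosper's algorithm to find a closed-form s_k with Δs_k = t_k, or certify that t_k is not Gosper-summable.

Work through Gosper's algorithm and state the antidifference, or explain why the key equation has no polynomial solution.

r(k) = k + 5 after simplifying.
Factor: A=k + 5; B=1; C=1.
Set up (k + 5)·f(k+1) − (1)·f(k) − (1) = 0.
Degrees (1,0,0) ⇒ d ≤ -1.
Bound -1 < 0, so the key equation has no polynomial solution.

none — t_k is not Gosper-summable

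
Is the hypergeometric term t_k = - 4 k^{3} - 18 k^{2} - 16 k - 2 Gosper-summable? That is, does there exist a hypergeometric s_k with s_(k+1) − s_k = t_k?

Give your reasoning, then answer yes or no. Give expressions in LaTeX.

Step 1: r(k) = (2*k**3 + 15*k**2 + 32*k + 20)/(2*k**3 + 9*k**2 + 8*k + 1).
Normal form (A,B,C) = (1, 1, k**3 + 9*k**2/2 + 4*k + 1/2).
Key eq: (1)·f(k+1) = (1)·f(k) + (k**3 + 9*k**2/2 + 4*k + 1/2).
Degrees (0,0,3) ⇒ d ≤ 4.
Match coefficients ⇒ f(k) = k*(k + 1)*(k**2 + 3*k - 3)/4.
So s_k = (B(k−1)f/C)·t_k = (k*(k**2 + 3*k - 3)/(2*(2*k**2 + 7*k + 1)))·t_k = k*(-k**3 - 4*k**2 + 3).
s_(k+1) − s_k = -4*k**3 - 18*k**2 - 16*k - 2 = t_k.

Yes. s_k = k \left(- k^{3} - 4 k^{2} + 3\right).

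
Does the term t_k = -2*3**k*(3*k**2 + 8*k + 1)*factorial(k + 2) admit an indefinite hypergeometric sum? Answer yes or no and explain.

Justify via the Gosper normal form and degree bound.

Yes. s_k = -2*3**k*(k - 1)*factorial(k + 2).

Step 1: r(k) = 3*(3*k**3 + 23*k**2 + 54*k + 36)/(3*k**2 + 8*k + 1).
Normal form (A,B,C) = (3*k + 9, 1, k**2 + 8*k/3 + 1/3).
f must satisfy (3*k + 9)·f(k+1) − (1)·f(k) = k**2 + 8*k/3 + 1/3.
From deg A=1, deg B=0, deg C=2: d=1.
A polynomial solution: f(k) = (k - 1)/3.
R(k) = B(k−1)·f(k)/C(k) = (k - 1)/(3*k**2 + 8*k + 1); s_k = R·t_k = -2*3**k*(k - 1)*factorial(k + 2).
Verify: -2*3**k*(3*k**2 + 8*k + 1)*factorial(k + 2) matches t_k.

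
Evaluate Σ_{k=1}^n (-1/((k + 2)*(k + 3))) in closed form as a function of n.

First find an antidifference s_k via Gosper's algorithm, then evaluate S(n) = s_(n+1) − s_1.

S(n) = -n/(3*n + 9)

r(k) = (k + 2)/(k + 4) after simplifying.
So A=k + 2 and B=k + 4, with C=1.
Set up (k + 2)·f(k+1) − (k + 3)·f(k) − (1) = 0.
Degrees (1,1,0) ⇒ d ≤ 1.
Coefficient equations give f(k) = k/2.
Then R = B(k−1)f/C = k*(k + 3)/2, so s_k = R(k)·t_k = -k/(2*k + 4).
Check: Δs_k = -1/(k**2 + 5*k + 6). ✓
Evaluate: s_(n+1) = (-n - 1)/(2*(n + 3)); subtract s_(1) = -1/6 ⇒ S(n) = -n/(3*n + 9).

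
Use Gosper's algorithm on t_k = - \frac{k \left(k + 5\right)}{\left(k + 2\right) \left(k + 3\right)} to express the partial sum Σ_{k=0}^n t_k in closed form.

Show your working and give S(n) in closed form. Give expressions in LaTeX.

S(n) = \frac{n \left(- n - 1\right)}{n + 3}

Ratio r(k) = (k + 1)*(k + 2)*(k + 6)/(k*(k + 4)*(k + 5)).
Take A(k)=k + 2, B(k)=k + 4, C(k)=k**2 + 5*k.
f must satisfy (k + 2)·f(k+1) − (k + 3)·f(k) = k**2 + 5*k.
From deg A=1, deg B=1, deg C=2: d=2.
Coefficient equations give f(k) = k*(k - 1).
Get s_k = R·t_k = k*(1 - k)/(k + 2) with R(k) = B(k−1)f(k)/C(k) = (k - 1)*(k + 3)/(k + 5).
Δs = k*(-k - 5)/(k**2 + 5*k + 6), as required.
Telescope: S(n) = s_(n+1) − s_(0) = n*(-n - 1)/(n + 3) − (0) = n*(-n - 1)/(n + 3).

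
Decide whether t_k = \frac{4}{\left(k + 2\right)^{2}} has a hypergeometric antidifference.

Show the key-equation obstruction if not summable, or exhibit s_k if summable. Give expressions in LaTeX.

No — the linear system for f has no solution.

Ratio r(k) = (k + 2)**2/(k + 3)**2.
So A=k**2 + 4*k + 4 and B=k**2 + 6*k + 9, with C=1.
Set up (k**2 + 4*k + 4)·f(k+1) − (k**2 + 4*k + 4)·f(k) − (1) = 0.
From deg A=2, deg B=2, deg C=0: d=0.
Put f(k) = c0: A·f(k+1) − B(k−1)·f(k) − C = -1; need -1 = 0 — inconsistent ⇒ no f, not summable.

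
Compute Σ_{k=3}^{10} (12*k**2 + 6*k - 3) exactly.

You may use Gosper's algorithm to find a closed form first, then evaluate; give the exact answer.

Ratio r(k) = (4*k**2 + 10*k + 5)/(4*k**2 + 2*k - 1).
Gosper form: A/B · C(k+1)/C(k) with A=1, B=1, C=k**2 + k/2 - 1/4.
Solve (1)·f(k+1) − (1)·f(k) = k**2 + k/2 - 1/4.
Degrees (0,0,2) ⇒ d ≤ 3.
Coefficient equations give f(k) = k*(4*k**2 - 3*k - 4)/12.
R(k) = B(k−1)·f(k)/C(k) = k*(4*k**2 - 3*k - 4)/(3*(4*k**2 + 2*k - 1)); s_k = R·t_k = k*(4*k**2 - 3*k - 4).
Verify: 12*k**2 + 6*k - 3 matches t_k.
Telescoping: Σ = s_(11) − s_(3) = 4917 − (69) = 4848.

Σ = 4848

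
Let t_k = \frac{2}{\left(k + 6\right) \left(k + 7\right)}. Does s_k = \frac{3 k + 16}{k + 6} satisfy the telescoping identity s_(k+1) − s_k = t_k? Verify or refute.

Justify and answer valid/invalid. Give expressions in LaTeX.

s_(k+1) = (3*k + 19)/(k + 7)
s_(k+1) − s_k = 2/(k**2 + 13*k + 42)
(s_(k+1) − s_k) − t_k = 0

valid (s_(k+1) − s_k reduces to t_k)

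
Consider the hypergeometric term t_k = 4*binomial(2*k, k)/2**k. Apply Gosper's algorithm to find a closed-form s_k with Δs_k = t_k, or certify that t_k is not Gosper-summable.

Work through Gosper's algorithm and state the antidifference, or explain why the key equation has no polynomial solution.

r(k) = (2*k + 1)/(k + 1) after simplifying.
Normal form (A,B,C) = (2*k + 1, k + 1, 1).
Solve (2*k + 1)·f(k+1) − (k)·f(k) = 1.
Degrees (1,1,0) ⇒ d ≤ -1.
Negative degree bound (-1): no f exists, t_k not Gosper-summable.

no hypergeometric antidifference exists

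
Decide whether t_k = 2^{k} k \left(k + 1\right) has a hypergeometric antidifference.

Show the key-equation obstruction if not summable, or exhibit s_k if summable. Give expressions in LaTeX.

t_(k+1)/t_k = 2 + 4/k.
Factor: A=2; B=1; C=k**2 + k.
Need (2)·f(k+1) − (1)·f(k) = k**2 + k.
Bound: deg f ≤ 2.
Solving with deg f ≤ 2: f(k) = k**2 - 3*k + 4.
Certificate R = B(k−1)f/C = (k**2 - 3*k + 4)/(k*(k + 1)) gives s_k = 2**k*(k**2 - 3*k + 4).
s_(k+1) − s_k = 2**k*k*(k + 1) = t_k.

Yes. s_k = 2^{k} \left(k^{2} - 3 k + 4\right).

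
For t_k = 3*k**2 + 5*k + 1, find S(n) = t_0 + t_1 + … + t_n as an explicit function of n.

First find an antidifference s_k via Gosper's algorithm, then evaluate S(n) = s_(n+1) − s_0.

S(n) = n**3 + 4*n**2 + 4*n + 1

Step 1: r(k) = (3*k**2 + 11*k + 9)/(3*k**2 + 5*k + 1).
So A=1 and B=1, with C=k**2 + 5*k/3 + 1/3.
Key eq: (1)·f(k+1) = (1)·f(k) + (k**2 + 5*k/3 + 1/3).
deg f ≤ 3 (via 0,0,2).
Match coefficients ⇒ f(k) = k*(k**2 + k - 1)/3.
Get s_k = R·t_k = k*(k**2 + k - 1) with R(k) = B(k−1)f(k)/C(k) = k*(k**2 + k - 1)/(3*k**2 + 5*k + 1).
Verify: 3*k**2 + 5*k + 1 matches t_k.
Telescope: S(n) = s_(n+1) − s_(0) = n**3 + 4*n**2 + 4*n + 1 − (0) = n**3 + 4*n**2 + 4*n + 1.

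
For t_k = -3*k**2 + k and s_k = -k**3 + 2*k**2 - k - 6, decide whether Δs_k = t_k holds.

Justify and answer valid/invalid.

s_(k+1) = -k**3 - k**2 - 6
s_(k+1) − s_k = k*(1 - 3*k)
(s_(k+1) − s_k) − t_k = 0

Valid: the claim telescopes to t_k.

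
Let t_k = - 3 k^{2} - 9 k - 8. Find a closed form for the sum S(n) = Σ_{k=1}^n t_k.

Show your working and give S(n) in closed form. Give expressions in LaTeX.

Ratio r(k) = (3*k**2 + 15*k + 20)/(3*k**2 + 9*k + 8).
A = 1, B = 1, C = k**2 + 3*k + 8/3.
f must satisfy (1)·f(k+1) − (1)·f(k) = k**2 + 3*k + 8/3.
Degrees (0,0,2) ⇒ d ≤ 3.
Solve for f: f(k) = k*(k**2 + 3*k + 4)/3 (degree 3 ≤ 3).
Get s_k = R·t_k = k*(-k**2 - 3*k - 4) with R(k) = B(k−1)f(k)/C(k) = k*(k**2 + 3*k + 4)/(3*k**2 + 9*k + 8).
s_(k+1) − s_k = -3*k**2 - 9*k - 8 = t_k.
Evaluate: s_(n+1) = -n**3 - 6*n**2 - 13*n - 8; subtract s_(1) = -8 ⇒ S(n) = n*(-n**2 - 6*n - 13).

S(n) = n \left(- n^{2} - 6 n - 13\right)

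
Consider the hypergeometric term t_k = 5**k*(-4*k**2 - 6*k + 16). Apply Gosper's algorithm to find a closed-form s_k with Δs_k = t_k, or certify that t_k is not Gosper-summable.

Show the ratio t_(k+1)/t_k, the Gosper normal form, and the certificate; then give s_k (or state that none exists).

t_(k+1)/t_k = 5*(2*k**2 + 7*k - 3)/(2*k**2 + 3*k - 8).
Take A(k)=5, B(k)=1, C(k)=k**2 + 3*k/2 - 4.
Need (5)·f(k+1) − (1)·f(k) = k**2 + 3*k/2 - 4.
d = 2 from the (0,0,2) case.
Coefficient equations give f(k) = (k**2 - k - 4)/4.
Get s_k = R·t_k = 5**k*(-k**2 + k + 4) with R(k) = B(k−1)f(k)/C(k) = (k**2 - k - 4)/(2*(2*k**2 + 3*k - 8)).
Δs = 5**k*(-4*k**2 - 6*k + 16), as required.

s_k = 5**k*(-k**2 + k + 4)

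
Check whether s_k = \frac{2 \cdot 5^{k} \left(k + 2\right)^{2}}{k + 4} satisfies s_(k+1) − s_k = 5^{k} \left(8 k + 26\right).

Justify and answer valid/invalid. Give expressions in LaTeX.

s_(k+1) = 10*5**k*(k + 3)**2/(k + 5)
s_(k+1) − s_k = 5**k*(8*k**3 + 82*k**2 + 282*k + 320)/(k**2 + 9*k + 20)
(s_(k+1) − s_k) − t_k = 5**k*(-16*k**2 - 112*k - 200)/(k**2 + 9*k + 20)

Invalid: residual \frac{5^{k} \left(- 16 k^{2} - 112 k - 200\right)}{k^{2} + 9 k + 20} ≠ 0.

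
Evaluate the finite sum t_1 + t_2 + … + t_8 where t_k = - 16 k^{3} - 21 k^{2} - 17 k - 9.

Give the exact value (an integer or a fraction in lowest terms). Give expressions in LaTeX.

Compute t_(k+1)/t_k: get (16*k**3 + 69*k**2 + 107*k + 63)/(16*k**3 + 21*k**2 + 17*k + 9).
Gosper form: A/B · C(k+1)/C(k) with A=1, B=1, C=k**3 + 21*k**2/16 + 17*k/16 + 9/16.
f must satisfy (1)·f(k+1) − (1)·f(k) = k**3 + 21*k**2/16 + 17*k/16 + 9/16.
d = 4 from the (0,0,3) case.
Solving with deg f ≤ 4: f(k) = k*(4*k**3 - k**2 + 2*k + 4)/16.
R(k) = B(k−1)·f(k)/C(k) = k*(4*k**3 - k**2 + 2*k + 4)/(16*k**3 + 21*k**2 + 17*k + 9); s_k = R·t_k = k*(-4*k**3 + k**2 - 2*k - 4).
Check: Δs_k = -16*k**3 - 21*k**2 - 17*k - 9. ✓
Sum = s_(9) − s_(1); s_(9) = -25713, s_(1) = -9 ⇒ -25704.

Σ = -25704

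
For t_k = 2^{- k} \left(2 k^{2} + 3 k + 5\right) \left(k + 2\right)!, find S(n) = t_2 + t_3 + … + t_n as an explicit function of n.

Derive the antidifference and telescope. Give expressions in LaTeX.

The ratio is (k + 3)*(3*k + 2*(k + 1)**2 + 8)/(2*(2*k**2 + 3*k + 5)).
Gosper form: A/B · C(k+1)/C(k) with A=k/2 + 3/2, B=1, C=k**2 + 3*k/2 + 5/2.
f must satisfy (k/2 + 3/2)·f(k+1) − (1)·f(k) = k**2 + 3*k/2 + 5/2.
Degrees (1,0,2) ⇒ d ≤ 1.
A polynomial solution: f(k) = 2*k - 1.
Certificate R = B(k−1)f/C = 2*(2*k - 1)/(2*k**2 + 3*k + 5) gives s_k = 2**(1 - k)*(2*k - 1)*factorial(k + 2).
Δs = (2*k**2 + 3*k + 5)*factorial(k + 2)/2**k, as required.
Telescope: S(n) = s_(n+1) − s_(2) = (2*n + 1)*factorial(n + 3)/2**n − (36) = -36 + 2*n*factorial(n + 3)/2**n + factorial(n + 3)/2**n.

S(n) = -36 + 2 \cdot 2^{- n} n \left(n + 3\right)! + 2^{- n} \left(n + 3\right)!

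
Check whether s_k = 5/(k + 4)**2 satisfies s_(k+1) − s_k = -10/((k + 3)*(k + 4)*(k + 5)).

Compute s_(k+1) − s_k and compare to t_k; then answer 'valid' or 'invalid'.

Invalid: residual 5*(3*k + 13)/(k**5 + 21*k**4 + 175*k**3 + 723*k**2 + 1480*k + 1200) ≠ 0.

s_(k+1) = 5/(k + 5)**2
s_(k+1) − s_k = 5/(k + 5)**2 - 5/(k + 4)**2
(s_(k+1) − s_k) − t_k = 5*(3*k + 13)/(k**5 + 21*k**4 + 175*k**3 + 723*k**2 + 1480*k + 1200)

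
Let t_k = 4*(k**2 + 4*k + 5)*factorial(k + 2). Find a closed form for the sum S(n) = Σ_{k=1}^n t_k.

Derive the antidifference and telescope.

S(n) = 4*n*factorial(n + 3) + 8*factorial(n + 3) - 48

r(k) = (k + 3)*(4*k + (k + 1)**2 + 9)/(k**2 + 4*k + 5) after simplifying.
A = k + 3, B = 1, C = k**2 + 4*k + 5.
Key eq: (k + 3)·f(k+1) = (1)·f(k) + (k**2 + 4*k + 5).
Degrees (1,0,2) ⇒ d ≤ 1.
Match coefficients ⇒ f(k) = k + 1.
Certificate R = B(k−1)f/C = (k + 1)/(k**2 + 4*k + 5) gives s_k = 4*(k + 1)*factorial(k + 2).
Check: Δs_k = 4*(k**2 + 4*k + 5)*factorial(k + 2). ✓
s_(n+1) = 4*(n + 2)*factorial(n + 3) and s_(1) = 48, so S(n) = 4*n*factorial(n + 3) + 8*factorial(n + 3) - 48.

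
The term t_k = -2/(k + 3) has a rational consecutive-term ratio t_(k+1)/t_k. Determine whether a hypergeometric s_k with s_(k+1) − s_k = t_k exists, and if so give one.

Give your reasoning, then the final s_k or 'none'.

The ratio is (k + 3)/(k + 4).
Gosper form: A/B · C(k+1)/C(k) with A=k + 3, B=k + 4, C=1.
f must satisfy (k + 3)·f(k+1) − (k + 3)·f(k) = 1.
Degrees (1,1,0) ⇒ d ≤ 0.
f = c0 ⇒ A·f(k+1) − B(k−1)·f(k) − C = -1. The system {-1 = 0} is inconsistent; no antidifference.

no hypergeometric antidifference exists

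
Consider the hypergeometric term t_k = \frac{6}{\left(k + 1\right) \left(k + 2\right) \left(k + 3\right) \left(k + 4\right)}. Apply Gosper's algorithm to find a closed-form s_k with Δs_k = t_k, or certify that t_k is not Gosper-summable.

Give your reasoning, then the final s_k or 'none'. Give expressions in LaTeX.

r(k) = (k + 1)/(k + 5) after simplifying.
Take A(k)=k + 1, B(k)=k + 5, C(k)=1.
Set up (k + 1)·f(k+1) − (k + 4)·f(k) − (1) = 0.
Bound: deg f ≤ 3.
Solve for f: f(k) = k*(k**2 + 6*k + 11)/18 (degree 3 ≤ 3).
Certificate R = B(k−1)f/C = k*(k + 4)*(k**2 + 6*k + 11)/18 gives s_k = k*(k**2 + 6*k + 11)/(3*(k + 1)*(k + 2)*(k + 3)).
Verify: 6/(k**4 + 10*k**3 + 35*k**2 + 50*k + 24) matches t_k.

s_k = \frac{k \left(k^{2} + 6 k + 11\right)}{3 \left(k + 1\right) \left(k + 2\right) \left(k + 3\right)}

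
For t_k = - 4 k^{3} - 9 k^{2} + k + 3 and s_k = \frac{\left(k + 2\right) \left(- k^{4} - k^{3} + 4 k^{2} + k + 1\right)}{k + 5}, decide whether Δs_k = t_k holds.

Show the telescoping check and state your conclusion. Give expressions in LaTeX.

s_(k+1) = (k + 3)*(k - (k + 1)**4 - (k + 1)**3 + 4*(k + 1)**2 + 2)/(k + 6)
s_(k+1) − s_k = 2*(-2*k**5 - 22*k**4 - 67*k**3 - 56*k**2 + 21*k + 24)/(k**2 + 11*k + 30)
(s_(k+1) − s_k) − t_k = 3*(3*k**4 + 28*k**3 + 48*k**2 - 7*k - 14)/(k**2 + 11*k + 30)

Invalid: residual \frac{3 \left(3 k^{4} + 28 k^{3} + 48 k^{2} - 7 k - 14\right)}{k^{2} + 11 k + 30} ≠ 0.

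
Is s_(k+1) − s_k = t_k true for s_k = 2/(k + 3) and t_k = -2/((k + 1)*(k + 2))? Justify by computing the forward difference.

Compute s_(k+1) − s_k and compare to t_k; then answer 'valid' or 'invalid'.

s_(k+1) = 2/(k + 4)
s_(k+1) − s_k = -2/((k + 3)*(k + 4))
(s_(k+1) − s_k) − t_k = 4*(2*k + 5)/(k**4 + 10*k**3 + 35*k**2 + 50*k + 24)

Invalid: residual 4*(2*k + 5)/(k**4 + 10*k**3 + 35*k**2 + 50*k + 24) ≠ 0.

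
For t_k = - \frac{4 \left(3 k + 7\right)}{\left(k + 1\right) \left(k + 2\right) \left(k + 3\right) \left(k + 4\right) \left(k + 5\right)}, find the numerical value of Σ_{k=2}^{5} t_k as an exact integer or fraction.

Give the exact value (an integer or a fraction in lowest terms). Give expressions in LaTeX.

Σ = -4/105

Step 1: r(k) = (k + 1)*(3*k + 10)/((k + 6)*(3*k + 7)).
Gosper form: A/B · C(k+1)/C(k) with A=k + 1, B=k + 6, C=k + 7/3.
Solve (k + 1)·f(k+1) − (k + 5)·f(k) = k + 7/3.
Degrees (1,1,1) ⇒ d ≤ 4.
Solving with deg f ≤ 4: f(k) = k*(k + 2)*(k**2 + 8*k + 19)/36.
Get s_k = R·t_k = k*(-k**2 - 8*k - 19)/(3*(k**3 + 8*k**2 + 19*k + 12)) with R(k) = B(k−1)f(k)/C(k) = k*(k + 2)*(k + 5)*(k**2 + 8*k + 19)/(12*(3*k + 7)).
Verify: 4*(-3*k - 7)/(k**5 + 15*k**4 + 85*k**3 + 225*k**2 + 274*k + 120) matches t_k.
Sum = s_(6) − s_(2); s_(6) = -103/315, s_(2) = -13/45 ⇒ -4/105.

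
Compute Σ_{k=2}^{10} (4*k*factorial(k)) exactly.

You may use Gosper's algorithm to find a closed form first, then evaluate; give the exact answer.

The ratio is (k + 1)**2/k.
Normal form (A,B,C) = (k + 1, 1, k).
Key eq: (k + 1)·f(k+1) = (1)·f(k) + (k).
Degrees (1,0,1) ⇒ d ≤ 0.
Coefficient equations give f(k) = 1.
Then R = B(k−1)f/C = 1/k, so s_k = R(k)·t_k = 4*factorial(k).
Verify: 4*k*factorial(k) matches t_k.
Sum = s_(11) − s_(2); s_(11) = 159667200, s_(2) = 8 ⇒ 159667192.

Σ = 159667192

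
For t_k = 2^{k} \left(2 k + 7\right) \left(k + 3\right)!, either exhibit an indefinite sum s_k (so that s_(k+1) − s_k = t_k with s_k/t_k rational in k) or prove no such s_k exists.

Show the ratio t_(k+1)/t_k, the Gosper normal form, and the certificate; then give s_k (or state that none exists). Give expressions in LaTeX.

s_k = 2^{k} \left(k + 3\right)!

r(k) = 2*(k + 4)*(2*k + 9)/(2*k + 7) after simplifying.
So A=2*k + 8 and B=1, with C=k + 7/2.
Key eq: (2*k + 8)·f(k+1) = (1)·f(k) + (k + 7/2).
From deg A=1, deg B=0, deg C=1: d=0.
A polynomial solution: f(k) = 1/2.
Get s_k = R·t_k = 2**k*factorial(k + 3) with R(k) = B(k−1)f(k)/C(k) = 1/(2*k + 7).
Check: Δs_k = 2**k*(2*k + 7)*factorial(k + 3). ✓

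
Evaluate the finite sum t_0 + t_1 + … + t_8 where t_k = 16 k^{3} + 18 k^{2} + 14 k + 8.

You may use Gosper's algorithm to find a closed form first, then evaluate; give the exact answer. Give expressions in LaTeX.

The ratio is (8*k**3 + 33*k**2 + 49*k + 28)/(8*k**3 + 9*k**2 + 7*k + 4).
Gosper form: A/B · C(k+1)/C(k) with A=1, B=1, C=k**3 + 9*k**2/8 + 7*k/8 + 1/2.
Need (1)·f(k+1) − (1)·f(k) = k**3 + 9*k**2/8 + 7*k/8 + 1/2.
Degrees (0,0,3) ⇒ d ≤ 4.
Coefficient equations give f(k) = k*(2*k**3 - k**2 + k + 2)/8.
Certificate R = B(k−1)f/C = k*(2*k**3 - k**2 + k + 2)/(8*k**3 + 9*k**2 + 7*k + 4) gives s_k = 2*k*(2*k**3 - k**2 + k + 2).
s_(k+1) − s_k = 16*k**3 + 18*k**2 + 14*k + 8 = t_k.
Σ_(k=0)^(8) t_k = s_(9) − s_(0) = 24984 − (0) = 24984.

Σ = 24984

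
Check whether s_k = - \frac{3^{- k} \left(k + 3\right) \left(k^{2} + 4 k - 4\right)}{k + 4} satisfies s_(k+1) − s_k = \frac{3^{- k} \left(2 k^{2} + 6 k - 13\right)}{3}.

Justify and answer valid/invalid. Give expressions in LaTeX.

s_(k+1) = -(k + 4)*(4*k + (k + 1)**2)/(3*3**k*(k + 5))
s_(k+1) − s_k = 2*(k**4 + 11*k**3 + 32*k**2 - 10*k - 98)/(3*3**k*(k**2 + 9*k + 20))
(s_(k+1) − s_k) − t_k = (-2*k**3 - 17*k**2 - 23*k + 64)/(3*3**k*(k**2 + 9*k + 20))

Invalid: residual \frac{3^{- k} \left(- 2 k^{3} - 17 k^{2} - 23 k + 64\right)}{3 \left(k^{2} + 9 k + 20\right)} ≠ 0.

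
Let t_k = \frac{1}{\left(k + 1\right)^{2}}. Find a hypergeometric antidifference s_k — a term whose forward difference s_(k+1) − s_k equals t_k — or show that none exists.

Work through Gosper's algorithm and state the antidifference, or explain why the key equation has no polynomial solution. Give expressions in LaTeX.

no hypergeometric antidifference exists

t_(k+1)/t_k = (k + 1)**2/(k + 2)**2.
Take A(k)=k**2 + 2*k + 1, B(k)=k**2 + 4*k + 4, C(k)=1.
f must satisfy (k**2 + 2*k + 1)·f(k+1) − (k**2 + 2*k + 1)·f(k) = 1.
Bound: deg f ≤ 0.
f = c0 ⇒ A·f(k+1) − B(k−1)·f(k) − C = -1. The system {-1 = 0} is inconsistent; no antidifference.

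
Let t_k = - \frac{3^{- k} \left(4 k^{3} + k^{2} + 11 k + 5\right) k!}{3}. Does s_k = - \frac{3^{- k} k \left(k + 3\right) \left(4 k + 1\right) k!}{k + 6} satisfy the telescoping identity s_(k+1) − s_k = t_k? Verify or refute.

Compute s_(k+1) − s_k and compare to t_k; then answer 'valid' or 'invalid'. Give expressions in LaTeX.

Invalid: residual \frac{3^{- k} \left(4 k^{4} + 25 k^{3} + 5 k^{2} + 68 k + 30\right) k!}{\left(k + 6\right) \left(k + 7\right)} ≠ 0.

s_(k+1) = -(k + 1)*(k + 4)*(4*k + 5)*factorial(k + 1)/(3*3**k*(k + 7))
s_(k+1) − s_k = -(4*k**5 + 41*k**4 + 117*k**3 + 175*k**2 + 323*k + 120)*factorial(k)/(3*3**k*(k + 6)*(k + 7))
(s_(k+1) − s_k) − t_k = (4*k**4 + 25*k**3 + 5*k**2 + 68*k + 30)*factorial(k)/(3**k*(k + 6)*(k + 7))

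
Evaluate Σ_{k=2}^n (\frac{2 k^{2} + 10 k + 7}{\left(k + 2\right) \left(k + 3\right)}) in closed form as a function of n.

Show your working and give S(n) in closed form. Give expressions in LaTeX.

S(n) = \frac{8 n^{2} + 11 n - 19}{4 \left(n + 3\right)}

Step 1: r(k) = (k + 2)*(10*k + 2*(k + 1)**2 + 17)/((k + 4)*(2*k**2 + 10*k + 7)).
Factor: A=k + 2; B=k + 4; C=k**2 + 5*k + 7/2.
Key eq: (k + 2)·f(k+1) = (k + 3)·f(k) + (k**2 + 5*k + 7/2).
Bound: deg f ≤ 2.
Coefficient equations give f(k) = k*(4*k + 3)/4.
R(k) = B(k−1)·f(k)/C(k) = k*(k + 3)*(4*k + 3)/(2*(2*k**2 + 10*k + 7)); s_k = R·t_k = k*(4*k + 3)/(2*(k + 2)).
Δs = (2*k**2 + 10*k + 7)/(k**2 + 5*k + 6), as required.
Evaluate: s_(n+1) = (4*n**2 + 11*n + 7)/(2*(n + 3)); subtract s_(2) = 11/4 ⇒ S(n) = (8*n**2 + 11*n - 19)/(4*(n + 3)).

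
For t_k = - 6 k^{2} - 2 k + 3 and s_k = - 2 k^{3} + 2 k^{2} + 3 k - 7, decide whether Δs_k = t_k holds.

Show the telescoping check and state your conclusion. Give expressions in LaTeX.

s_(k+1) = -2*k**3 - 4*k**2 + k - 4
s_(k+1) − s_k = -6*k**2 - 2*k + 3
(s_(k+1) − s_k) − t_k = 0

valid; difference matches t_k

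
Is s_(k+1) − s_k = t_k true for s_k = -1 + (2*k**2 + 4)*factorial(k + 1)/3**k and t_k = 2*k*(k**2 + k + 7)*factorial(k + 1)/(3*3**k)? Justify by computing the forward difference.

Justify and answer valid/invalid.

valid (s_(k+1) − s_k reduces to t_k)

s_(k+1) = 3**(-k - 1)*(2*(k + 1)**2 + 4)*factorial(k + 2) - 1
s_(k+1) − s_k = 2*k*(k**2 + k + 7)*factorial(k + 1)/(3*3**k)
(s_(k+1) − s_k) − t_k = 0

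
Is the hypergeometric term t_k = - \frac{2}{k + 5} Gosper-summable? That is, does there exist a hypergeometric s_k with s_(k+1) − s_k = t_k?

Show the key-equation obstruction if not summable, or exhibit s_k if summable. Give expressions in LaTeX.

No. Not Gosper-summable.

Step 1: r(k) = (k + 5)/(k + 6).
So A=k + 5 and B=k + 6, with C=1.
Key eq: (k + 5)·f(k+1) = (k + 5)·f(k) + (1).
deg f ≤ 0 (via 1,1,0).
f = c0 ⇒ A·f(k+1) − B(k−1)·f(k) − C = -1. The system {-1 = 0} is inconsistent; no antidifference.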